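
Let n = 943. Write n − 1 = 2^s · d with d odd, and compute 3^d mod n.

943 − 1 = 942 = 2^1 · 471, so d = 471.
3^1 ≡ 3 (mod 943)
3^2 ≡ 3^2 = 9 ≡ 9 (mod 943)
3^4 ≡ 9^2 = 81 ≡ 81 (mod 943)
3^8 ≡ 81^2 = 6561 ≡ 903 (mod 943)
3^16 ≡ 903^2 = 815409 ≡ 657 (mod 943)
3^32 ≡ 657^2 = 431649 ≡ 698 (mod 943)
3^64 ≡ 698^2 = 487204 ≡ 616 (mod 943)
3^128 ≡ 616^2 = 379456 ≡ 370 (mod 943)
3^256 ≡ 370^2 = 136900 ≡ 165 (mod 943)
471 = 256 + 128 + 64 + 16 + 4 + 2 + 1 in binary powers of 2.
So 3^471 ≡ 165 · 370 · 616 · 657 · 81 · 9 · 3 ≡ 547 (mod 943).
Squaring chain: 547; never reaches −1, so base 3 is a Miller–Rabin witness that 943 is composite.

547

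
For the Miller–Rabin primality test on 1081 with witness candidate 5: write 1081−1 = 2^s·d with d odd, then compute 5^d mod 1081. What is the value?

608

1081 − 1 = 1080 = 2^3 · 135, so d = 135.
5^1 ≡ 5 (mod 1081)
5^2 ≡ 5^2 = 25 ≡ 25 (mod 1081)
5^4 ≡ 25^2 = 625 ≡ 625 (mod 1081)
5^8 ≡ 625^2 = 390625 ≡ 384 (mod 1081)
5^16 ≡ 384^2 = 147456 ≡ 440 (mod 1081)
5^32 ≡ 440^2 = 193600 ≡ 101 (mod 1081)
5^64 ≡ 101^2 = 10201 ≡ 472 (mod 1081)
5^128 ≡ 472^2 = 222784 ≡ 98 (mod 1081)
135 = 128 + 4 + 2 + 1 in binary powers of 2.
So 5^135 ≡ 98 · 625 · 25 · 5 ≡ 608 (mod 1081).
Squaring chain: 608 → 1043 → 363; never reaches −1, so base 5 is a Miller–Rabin witness that 1081 is composite.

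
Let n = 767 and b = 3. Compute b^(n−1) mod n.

3^1 ≡ 3 (mod 767)
3^2 ≡ 3^2 = 9 ≡ 9 (mod 767)
3^4 ≡ 9^2 = 81 ≡ 81 (mod 767)
3^8 ≡ 81^2 = 6561 ≡ 425 (mod 767)
3^16 ≡ 425^2 = 180625 ≡ 380 (mod 767)
3^32 ≡ 380^2 = 144400 ≡ 204 (mod 767)
3^64 ≡ 204^2 = 41616 ≡ 198 (mod 767)
3^128 ≡ 198^2 = 39204 ≡ 87 (mod 767)
3^256 ≡ 87^2 = 7569 ≡ 666 (mod 767)
3^512 ≡ 666^2 = 443556 ≡ 230 (mod 767)
766 = 512 + 128 + 64 + 32 + 16 + 8 + 4 + 2 in binary powers of 2.
So 3^766 ≡ 230 · 87 · 198 · 204 · 380 · 425 · 81 · 9 ≡ 146 (mod 767).
Since 146 ≠ 1, base 3 is a Fermat witness: 767 is composite.

146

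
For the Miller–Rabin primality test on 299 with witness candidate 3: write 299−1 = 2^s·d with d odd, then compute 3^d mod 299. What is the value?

299 − 1 = 298 = 2^1 · 149, so d = 149.
3^1 ≡ 3 (mod 299)
3^2 ≡ 3^2 = 9 ≡ 9 (mod 299)
3^4 ≡ 9^2 = 81 ≡ 81 (mod 299)
3^8 ≡ 81^2 = 6561 ≡ 282 (mod 299)
3^16 ≡ 282^2 = 79524 ≡ 289 (mod 299)
3^32 ≡ 289^2 = 83521 ≡ 100 (mod 299)
3^64 ≡ 100^2 = 10000 ≡ 133 (mod 299)
3^128 ≡ 133^2 = 17689 ≡ 48 (mod 299)
149 = 128 + 16 + 4 + 1 in binary powers of 2.
So 3^149 ≡ 48 · 289 · 81 · 3 ≡ 269 (mod 299).
Squaring chain: 269; never reaches −1, so base 3 is a Miller–Rabin witness that 299 is composite.

269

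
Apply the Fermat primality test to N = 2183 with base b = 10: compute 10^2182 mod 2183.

972

10^1 ≡ 10 (mod 2183)
10^2 ≡ 10^2 = 100 ≡ 100 (mod 2183)
10^4 ≡ 100^2 = 10000 ≡ 1268 (mod 2183)
10^8 ≡ 1268^2 = 1607824 ≡ 1136 (mod 2183)
10^16 ≡ 1136^2 = 1290496 ≡ 343 (mod 2183)
10^32 ≡ 343^2 = 117649 ≡ 1950 (mod 2183)
10^64 ≡ 1950^2 = 3802500 ≡ 1897 (mod 2183)
10^128 ≡ 1897^2 = 3598609 ≡ 1025 (mod 2183)
10^256 ≡ 1025^2 = 1050625 ≡ 602 (mod 2183)
10^512 ≡ 602^2 = 362404 ≡ 26 (mod 2183)
10^1024 ≡ 26^2 = 676 ≡ 676 (mod 2183)
10^2048 ≡ 676^2 = 456976 ≡ 729 (mod 2183)
2182 = 2048 + 128 + 4 + 2 in binary powers of 2.
So 10^2182 ≡ 729 · 1025 · 1268 · 100 ≡ 972 (mod 2183).
Since 972 ≠ 1, base 10 is a Fermat witness: 2183 is composite.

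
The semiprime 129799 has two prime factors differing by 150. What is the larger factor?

443

Since p = q + 150, we have 129799 = q(q + 150), so q² + 150q − 129799 = 0.
Discriminant: 150² + 4·129799 = 22500 + 519196 = 541696; √541696 = 736.
q = (−150 + 736)/2 = 293, and p = q + 150 = 443.
Check: 293 · 443 = 129799.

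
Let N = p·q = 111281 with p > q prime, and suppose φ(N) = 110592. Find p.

φ(n) = (p−1)(q−1) = n − (p+q) + 1, so p + q = 111281 − 110592 + 1 = 690.
p and q are the roots of t² − 690t + 111281 = 0.
Discriminant: 690² − 4·111281 = 476100 − 445124 = 30976; √30976 = 176.
q = (690 − 176)/2 = 257, p = (690 + 176)/2 = 433.
Check: 257 · 433 = 111281.

433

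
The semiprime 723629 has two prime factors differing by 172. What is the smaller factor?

769

Since p = q + 172, we have 723629 = q(q + 172), so q² + 172q − 723629 = 0.
Discriminant: 172² + 4·723629 = 29584 + 2894516 = 2924100; √2924100 = 1710.
q = (−172 + 1710)/2 = 769, and p = q + 172 = 941.
Check: 769 · 941 = 723629.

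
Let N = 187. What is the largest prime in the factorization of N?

17

187 = 11 · 17
17 is prime.
So 187 = 11 · 17; the largest prime factor is 17.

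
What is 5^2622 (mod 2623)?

5^1 ≡ 5 (mod 2623)
5^2 ≡ 5^2 = 25 ≡ 25 (mod 2623)
5^4 ≡ 25^2 = 625 ≡ 625 (mod 2623)
5^8 ≡ 625^2 = 390625 ≡ 2421 (mod 2623)
5^16 ≡ 2421^2 = 5861241 ≡ 1459 (mod 2623)
5^32 ≡ 1459^2 = 2128681 ≡ 1428 (mod 2623)
5^64 ≡ 1428^2 = 2039184 ≡ 1113 (mod 2623)
5^128 ≡ 1113^2 = 1238769 ≡ 713 (mod 2623)
5^256 ≡ 713^2 = 508369 ≡ 2130 (mod 2623)
5^512 ≡ 2130^2 = 4536900 ≡ 1733 (mod 2623)
5^1024 ≡ 1733^2 = 3003289 ≡ 2577 (mod 2623)
5^2048 ≡ 2577^2 = 6640929 ≡ 2116 (mod 2623)
2622 = 2048 + 512 + 32 + 16 + 8 + 4 + 2 in binary powers of 2.
So 5^2622 ≡ 2116 · 1733 · 1428 · 1459 · 2421 · 625 · 25 ≡ 1301 (mod 2623).
Since 1301 ≠ 1, base 5 is a Fermat witness: 2623 is composite.

1301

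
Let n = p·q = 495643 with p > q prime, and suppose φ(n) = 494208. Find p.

859

φ(n) = (p−1)(q−1) = n − (p+q) + 1, so p + q = 495643 − 494208 + 1 = 1436.
p and q are the roots of t² − 1436t + 495643 = 0.
Discriminant: 1436² − 4·495643 = 2062096 − 1982572 = 79524; √79524 = 282.
q = (1436 − 282)/2 = 577, p = (1436 + 282)/2 = 859.
Check: 577 · 859 = 495643.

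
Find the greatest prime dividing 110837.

79

110837 = 23 · 4819
4819 = 61 · 79
79 is prime.
So 110837 = 23 · 61 · 79; the largest prime factor is 79.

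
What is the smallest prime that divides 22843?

22843 is odd.
Digit sum 19, not divisible by 3.
Ends in 3: not divisible by 5.
7: 22843 = 7·3263 + 2
11: 22843 = 11·2076 + 7
13: 22843 = 13·1757 + 2
17: 22843 = 17·1343 + 12
19: 22843 = 19·1202 + 5
23: 22843 = 23·993 + 4
29: 22843 = 29·787 + 20
31: 22843 = 31·736 + 27
37: 22843 = 37·617 + 14
41: 22843 = 41·557 + 6
43: 22843 = 43·531 + 10
47: 22843 = 47·486 + 1
53: 22843 = 53·431

53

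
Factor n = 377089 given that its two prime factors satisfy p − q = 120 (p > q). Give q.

557

Since p = q + 120, we have 377089 = q(q + 120), so q² + 120q − 377089 = 0.
Discriminant: 120² + 4·377089 = 14400 + 1508356 = 1522756; √1522756 = 1234.
q = (−120 + 1234)/2 = 557, and p = q + 120 = 677.
Check: 557 · 677 = 377089.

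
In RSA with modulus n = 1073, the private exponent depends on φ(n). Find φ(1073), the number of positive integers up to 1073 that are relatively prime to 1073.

Factor: 1073 = 29 · 37.
φ(1073) = (29−1) · (37−1) = 28 · 36 = 1008.

1008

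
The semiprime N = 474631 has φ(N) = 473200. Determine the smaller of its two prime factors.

521

φ(n) = (p−1)(q−1) = n − (p+q) + 1, so p + q = 474631 − 473200 + 1 = 1432.
p and q are the roots of t² − 1432t + 474631 = 0.
Discriminant: 1432² − 4·474631 = 2050624 − 1898524 = 152100; √152100 = 390.
q = (1432 − 390)/2 = 521, p = (1432 + 390)/2 = 911.
Check: 521 · 911 = 474631.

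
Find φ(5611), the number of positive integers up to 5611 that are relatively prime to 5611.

5400

Factor: 5611 = 31 · 181.
φ(5611) = (31−1) · (181−1) = 30 · 180 = 5400.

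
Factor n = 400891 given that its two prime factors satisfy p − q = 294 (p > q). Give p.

Since p = q + 294, we have 400891 = q(q + 294), so q² + 294q − 400891 = 0.
Discriminant: 294² + 4·400891 = 86436 + 1603564 = 1690000; √1690000 = 1300.
q = (−294 + 1300)/2 = 503, and p = q + 294 = 797.
Check: 503 · 797 = 400891.

797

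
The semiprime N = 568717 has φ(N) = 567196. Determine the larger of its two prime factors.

863

φ(n) = (p−1)(q−1) = n − (p+q) + 1, so p + q = 568717 − 567196 + 1 = 1522.
p and q are the roots of t² − 1522t + 568717 = 0.
Discriminant: 1522² − 4·568717 = 2316484 − 2274868 = 41616; √41616 = 204.
q = (1522 − 204)/2 = 659, p = (1522 + 204)/2 = 863.
Check: 659 · 863 = 568717.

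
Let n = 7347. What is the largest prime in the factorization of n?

79

7347 = 3 · 2449
2449 = 31 · 79
79 is prime.
So 7347 = 3 · 31 · 79; the largest prime factor is 79.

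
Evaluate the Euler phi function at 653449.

Factor: 653449 = 31 · 107 · 197.
φ(653449) = (31−1) · (107−1) · (197−1) = 30 · 106 · 196 = 623280.

623280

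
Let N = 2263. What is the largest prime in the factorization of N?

2263 = 31 · 73
73 is prime.
So 2263 = 31 · 73; the largest prime factor is 73.

73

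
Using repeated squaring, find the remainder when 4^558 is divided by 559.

508

4^1 ≡ 4 (mod 559)
4^2 ≡ 4^2 = 16 ≡ 16 (mod 559)
4^4 ≡ 16^2 = 256 ≡ 256 (mod 559)
4^8 ≡ 256^2 = 65536 ≡ 133 (mod 559)
4^16 ≡ 133^2 = 17689 ≡ 360 (mod 559)
4^32 ≡ 360^2 = 129600 ≡ 471 (mod 559)
4^64 ≡ 471^2 = 221841 ≡ 477 (mod 559)
4^128 ≡ 477^2 = 227529 ≡ 16 (mod 559)
4^256 ≡ 16^2 = 256 ≡ 256 (mod 559)
4^512 ≡ 256^2 = 65536 ≡ 133 (mod 559)
558 = 512 + 32 + 8 + 4 + 2 in binary powers of 2.
So 4^558 ≡ 133 · 471 · 133 · 256 · 16 ≡ 508 (mod 559).
Since 508 ≠ 1, base 4 is a Fermat witness: 559 is composite.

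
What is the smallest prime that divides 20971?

67

20971 is odd.
Digit sum 19, not divisible by 3.
Ends in 1: not divisible by 5.
7: 20971 = 7·2995 + 6
11: 20971 = 11·1906 + 5
13: 20971 = 13·1613 + 2
17: 20971 = 17·1233 + 10
19: 20971 = 19·1103 + 14
23: 20971 = 23·911 + 18
29: 20971 = 29·723 + 4
31: 20971 = 31·676 + 15
37: 20971 = 37·566 + 29
41: 20971 = 41·511 + 20
43: 20971 = 43·487 + 30
47: 20971 = 47·446 + 9
53: 20971 = 53·395 + 36
59: 20971 = 59·355 + 26
61: 20971 = 61·343 + 48
67: 20971 = 67·313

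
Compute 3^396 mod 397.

3^1 ≡ 3 (mod 397)
3^2 ≡ 3^2 = 9 ≡ 9 (mod 397)
3^4 ≡ 9^2 = 81 ≡ 81 (mod 397)
3^8 ≡ 81^2 = 6561 ≡ 209 (mod 397)
3^16 ≡ 209^2 = 43681 ≡ 11 (mod 397)
3^32 ≡ 11^2 = 121 ≡ 121 (mod 397)
3^64 ≡ 121^2 = 14641 ≡ 349 (mod 397)
3^128 ≡ 349^2 = 121801 ≡ 319 (mod 397)
3^256 ≡ 319^2 = 101761 ≡ 129 (mod 397)
396 = 256 + 128 + 8 + 4 in binary powers of 2.
So 3^396 ≡ 129 · 319 · 209 · 81 ≡ 1 (mod 397).
Since the result is 1, base 3 gives no evidence that 397 is composite.

1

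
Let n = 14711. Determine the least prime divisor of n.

47

14711 is odd.
Digit sum 14, not divisible by 3.
Ends in 1: not divisible by 5.
7: 14711 = 7·2101 + 4
11: 14711 = 11·1337 + 4
13: 14711 = 13·1131 + 8
17: 14711 = 17·865 + 6
19: 14711 = 19·774 + 5
23: 14711 = 23·639 + 14
29: 14711 = 29·507 + 8
31: 14711 = 31·474 + 17
37: 14711 = 37·397 + 22
41: 14711 = 41·358 + 33
43: 14711 = 43·342 + 5
47: 14711 = 47·313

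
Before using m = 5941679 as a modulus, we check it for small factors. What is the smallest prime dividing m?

41

5941679 is odd.
Digit sum 41, not divisible by 3.
Ends in 9: not divisible by 5.
7: 5941679 = 7·848811 + 2
11: 5941679 = 11·540152 + 7
13: 5941679 = 13·457052 + 3
17: 5941679 = 17·349510 + 9
19: 5941679 = 19·312719 + 18
23: 5941679 = 23·258333 + 20
29: 5941679 = 29·204885 + 14
31: 5941679 = 31·191667 + 2
37: 5941679 = 37·160585 + 34
41: 5941679 = 41·144919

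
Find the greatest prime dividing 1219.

53

1219 = 23 · 53
53 is prime.
So 1219 = 23 · 53; the largest prime factor is 53.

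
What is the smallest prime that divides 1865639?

59

1865639 is odd.
Digit sum 38, not divisible by 3.
Ends in 9: not divisible by 5.
7: 1865639 = 7·266519 + 6
11: 1865639 = 11·169603 + 6
13: 1865639 = 13·143510 + 9
17: 1865639 = 17·109743 + 8
19: 1865639 = 19·98191 + 10
23: 1865639 = 23·81114 + 17
29: 1865639 = 29·64332 + 11
31: 1865639 = 31·60181 + 28
37: 1865639 = 37·50422 + 25
41: 1865639 = 41·45503 + 16
43: 1865639 = 43·43386 + 41
47: 1865639 = 47·39694 + 21
53: 1865639 = 53·35200 + 39
59: 1865639 = 59·31621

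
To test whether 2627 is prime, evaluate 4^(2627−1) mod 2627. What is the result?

4^1 ≡ 4 (mod 2627)
4^2 ≡ 4^2 = 16 ≡ 16 (mod 2627)
4^4 ≡ 16^2 = 256 ≡ 256 (mod 2627)
4^8 ≡ 256^2 = 65536 ≡ 2488 (mod 2627)
4^16 ≡ 2488^2 = 6190144 ≡ 932 (mod 2627)
4^32 ≡ 932^2 = 868624 ≡ 1714 (mod 2627)
4^64 ≡ 1714^2 = 2937796 ≡ 810 (mod 2627)
4^128 ≡ 810^2 = 656100 ≡ 1977 (mod 2627)
4^256 ≡ 1977^2 = 3908529 ≡ 2180 (mod 2627)
4^512 ≡ 2180^2 = 4752400 ≡ 157 (mod 2627)
4^1024 ≡ 157^2 = 24649 ≡ 1006 (mod 2627)
4^2048 ≡ 1006^2 = 1012036 ≡ 641 (mod 2627)
2626 = 2048 + 512 + 64 + 2 in binary powers of 2.
So 4^2626 ≡ 641 · 157 · 810 · 16 ≡ 2560 (mod 2627).
Since 2560 ≠ 1, base 4 is a Fermat witness: 2627 is composite.

2560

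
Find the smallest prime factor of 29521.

29521 is odd.
Digit sum 19, not divisible by 3.
Ends in 1: not divisible by 5.
7: 29521 = 7·4217 + 2
11: 29521 = 11·2683 + 8
13: 29521 = 13·2270 + 11
17: 29521 = 17·1736 + 9
19: 29521 = 19·1553 + 14
23: 29521 = 23·1283 + 12
29: 29521 = 29·1017 + 28
31: 29521 = 31·952 + 9
37: 29521 = 37·797 + 32
41: 29521 = 41·720 + 1
43: 29521 = 43·686 + 23
47: 29521 = 47·628 + 5
53: 29521 = 53·557

53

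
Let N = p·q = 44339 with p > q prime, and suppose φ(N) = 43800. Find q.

101

φ(n) = (p−1)(q−1) = n − (p+q) + 1, so p + q = 44339 − 43800 + 1 = 540.
p and q are the roots of t² − 540t + 44339 = 0.
Discriminant: 540² − 4·44339 = 291600 − 177356 = 114244; √114244 = 338.
q = (540 − 338)/2 = 101, p = (540 + 338)/2 = 439.
Check: 101 · 439 = 44339.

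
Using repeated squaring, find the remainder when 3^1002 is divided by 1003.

144

3^1 ≡ 3 (mod 1003)
3^2 ≡ 3^2 = 9 ≡ 9 (mod 1003)
3^4 ≡ 9^2 = 81 ≡ 81 (mod 1003)
3^8 ≡ 81^2 = 6561 ≡ 543 (mod 1003)
3^16 ≡ 543^2 = 294849 ≡ 970 (mod 1003)
3^32 ≡ 970^2 = 940900 ≡ 86 (mod 1003)
3^64 ≡ 86^2 = 7396 ≡ 375 (mod 1003)
3^128 ≡ 375^2 = 140625 ≡ 205 (mod 1003)
3^256 ≡ 205^2 = 42025 ≡ 902 (mod 1003)
3^512 ≡ 902^2 = 813604 ≡ 171 (mod 1003)
1002 = 512 + 256 + 128 + 64 + 32 + 8 + 2 in binary powers of 2.
So 3^1002 ≡ 171 · 902 · 205 · 375 · 86 · 543 · 9 ≡ 144 (mod 1003).
Since 144 ≠ 1, base 3 is a Fermat witness: 1003 is composite.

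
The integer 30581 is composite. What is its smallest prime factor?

53

30581 is odd.
Digit sum 17, not divisible by 3.
Ends in 1: not divisible by 5.
7: 30581 = 7·4368 + 5
11: 30581 = 11·2780 + 1
13: 30581 = 13·2352 + 5
17: 30581 = 17·1798 + 15
19: 30581 = 19·1609 + 10
23: 30581 = 23·1329 + 14
29: 30581 = 29·1054 + 15
31: 30581 = 31·986 + 15
37: 30581 = 37·826 + 19
41: 30581 = 41·745 + 36
43: 30581 = 43·711 + 8
47: 30581 = 47·650 + 31
53: 30581 = 53·577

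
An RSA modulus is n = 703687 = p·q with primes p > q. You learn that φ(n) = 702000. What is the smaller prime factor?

751

φ(n) = (p−1)(q−1) = n − (p+q) + 1, so p + q = 703687 − 702000 + 1 = 1688.
p and q are the roots of t² − 1688t + 703687 = 0.
Discriminant: 1688² − 4·703687 = 2849344 − 2814748 = 34596; √34596 = 186.
q = (1688 − 186)/2 = 751, p = (1688 + 186)/2 = 937.
Check: 751 · 937 = 703687.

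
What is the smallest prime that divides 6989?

29

6989 is odd.
Digit sum 32, not divisible by 3.
Ends in 9: not divisible by 5.
7: 6989 = 7·998 + 3
11: 6989 = 11·635 + 4
13: 6989 = 13·537 + 8
17: 6989 = 17·411 + 2
19: 6989 = 19·367 + 16
23: 6989 = 23·303 + 20
29: 6989 = 29·241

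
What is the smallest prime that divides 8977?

8977 is odd.
Digit sum 31, not divisible by 3.
Ends in 7: not divisible by 5.
7: 8977 = 7·1282 + 3
11: 8977 = 11·816 + 1
13: 8977 = 13·690 + 7
17: 8977 = 17·528 + 1
19: 8977 = 19·472 + 9
23: 8977 = 23·390 + 7
29: 8977 = 29·309 + 16
31: 8977 = 31·289 + 18
37: 8977 = 37·242 + 23
41: 8977 = 41·218 + 39
43: 8977 = 43·208 + 33
47: 8977 = 47·191

47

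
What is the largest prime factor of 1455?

97

1455 = 3 · 485
485 = 5 · 97
97 is prime.
So 1455 = 3 · 5 · 97; the largest prime factor is 97.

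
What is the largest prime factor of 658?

47

658 = 2 · 329
329 = 7 · 47
47 is prime.
So 658 = 2 · 7 · 47; the largest prime factor is 47.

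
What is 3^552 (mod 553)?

176

3^1 ≡ 3 (mod 553)
3^2 ≡ 3^2 = 9 ≡ 9 (mod 553)
3^4 ≡ 9^2 = 81 ≡ 81 (mod 553)
3^8 ≡ 81^2 = 6561 ≡ 478 (mod 553)
3^16 ≡ 478^2 = 228484 ≡ 95 (mod 553)
3^32 ≡ 95^2 = 9025 ≡ 177 (mod 553)
3^64 ≡ 177^2 = 31329 ≡ 361 (mod 553)
3^128 ≡ 361^2 = 130321 ≡ 366 (mod 553)
3^256 ≡ 366^2 = 133956 ≡ 130 (mod 553)
3^512 ≡ 130^2 = 16900 ≡ 310 (mod 553)
552 = 512 + 32 + 8 in binary powers of 2.
So 3^552 ≡ 310 · 177 · 478 ≡ 176 (mod 553).
Since 176 ≠ 1, base 3 is a Fermat witness: 553 is composite.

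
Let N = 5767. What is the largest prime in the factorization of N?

5767 = 73 · 79
79 is prime.
So 5767 = 73 · 79; the largest prime factor is 79.

79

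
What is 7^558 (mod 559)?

7^1 ≡ 7 (mod 559)
7^2 ≡ 7^2 = 49 ≡ 49 (mod 559)
7^4 ≡ 49^2 = 2401 ≡ 165 (mod 559)
7^8 ≡ 165^2 = 27225 ≡ 393 (mod 559)
7^16 ≡ 393^2 = 154449 ≡ 165 (mod 559)
7^32 ≡ 165^2 = 27225 ≡ 393 (mod 559)
7^64 ≡ 393^2 = 154449 ≡ 165 (mod 559)
7^128 ≡ 165^2 = 27225 ≡ 393 (mod 559)
7^256 ≡ 393^2 = 154449 ≡ 165 (mod 559)
7^512 ≡ 165^2 = 27225 ≡ 393 (mod 559)
558 = 512 + 32 + 8 + 4 + 2 in binary powers of 2.
So 7^558 ≡ 393 · 393 · 393 · 165 · 49 ≡ 259 (mod 559).
Since 259 ≠ 1, base 7 is a Fermat witness: 559 is composite.

259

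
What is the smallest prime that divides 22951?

59

22951 is odd.
Digit sum 19, not divisible by 3.
Ends in 1: not divisible by 5.
7: 22951 = 7·3278 + 5
11: 22951 = 11·2086 + 5
13: 22951 = 13·1765 + 6
17: 22951 = 17·1350 + 1
19: 22951 = 19·1207 + 18
23: 22951 = 23·997 + 20
29: 22951 = 29·791 + 12
31: 22951 = 31·740 + 11
37: 22951 = 37·620 + 11
41: 22951 = 41·559 + 32
43: 22951 = 43·533 + 32
47: 22951 = 47·488 + 15
53: 22951 = 53·433 + 2
59: 22951 = 59·389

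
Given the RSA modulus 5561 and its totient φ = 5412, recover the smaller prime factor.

φ(n) = (p−1)(q−1) = n − (p+q) + 1, so p + q = 5561 − 5412 + 1 = 150.
p and q are the roots of t² − 150t + 5561 = 0.
Discriminant: 150² − 4·5561 = 22500 − 22244 = 256; √256 = 16.
q = (150 − 16)/2 = 67, p = (150 + 16)/2 = 83.
Check: 67 · 83 = 5561.

67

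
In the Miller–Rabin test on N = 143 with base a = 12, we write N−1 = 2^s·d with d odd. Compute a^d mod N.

12

143 − 1 = 142 = 2^1 · 71, so d = 71.
12^1 ≡ 12 (mod 143)
12^2 ≡ 12^2 = 144 ≡ 1 (mod 143)
12^4 ≡ 1^2 = 1 ≡ 1 (mod 143)
12^8 ≡ 1^2 = 1 ≡ 1 (mod 143)
12^16 ≡ 1^2 = 1 ≡ 1 (mod 143)
12^32 ≡ 1^2 = 1 ≡ 1 (mod 143)
12^64 ≡ 1^2 = 1 ≡ 1 (mod 143)
71 = 64 + 4 + 2 + 1 in binary powers of 2.
So 12^71 ≡ 1 · 1 · 1 · 12 ≡ 12 (mod 143).
Squaring chain: 12; never reaches −1, so base 12 is a Miller–Rabin witness that 143 is composite.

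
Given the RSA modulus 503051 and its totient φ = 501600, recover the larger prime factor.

φ(n) = (p−1)(q−1) = n − (p+q) + 1, so p + q = 503051 − 501600 + 1 = 1452.
p and q are the roots of t² − 1452t + 503051 = 0.
Discriminant: 1452² − 4·503051 = 2108304 − 2012204 = 96100; √96100 = 310.
q = (1452 − 310)/2 = 571, p = (1452 + 310)/2 = 881.
Check: 571 · 881 = 503051.

881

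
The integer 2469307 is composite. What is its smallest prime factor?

2469307 is odd.
Digit sum 31, not divisible by 3.
Ends in 7: not divisible by 5.
7: 2469307 = 7·352758 + 1
11: 2469307 = 11·224482 + 5
13: 2469307 = 13·189946 + 9
17: 2469307 = 17·145253 + 6
19: 2469307 = 19·129963 + 10
23: 2469307 = 23·107361 + 4
29: 2469307 = 29·85148 + 15
31: 2469307 = 31·79655 + 2
37: 2469307 = 37·66738 + 1
41: 2469307 = 41·60227

41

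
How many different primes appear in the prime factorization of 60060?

6

60060 = 2^2 · 15015
15015 = 3 · 5005
5005 = 5 · 1001
1001 = 7 · 143
143 = 11 · 13
60060 = 2^2 · 3 · 5 · 7 · 11 · 13, which has 6 distinct prime factors.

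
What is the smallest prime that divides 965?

965 is odd.
Digit sum 20, not divisible by 3.
Ends in 5: divisible by 5.

5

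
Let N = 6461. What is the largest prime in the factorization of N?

71

6461 = 7 · 923
923 = 13 · 71
71 is prime.
So 6461 = 7 · 13 · 71; the largest prime factor is 71.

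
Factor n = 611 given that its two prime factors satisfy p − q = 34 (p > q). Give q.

13

Since p = q + 34, we have 611 = q(q + 34), so q² + 34q − 611 = 0.
Discriminant: 34² + 4·611 = 1156 + 2444 = 3600; √3600 = 60.
q = (−34 + 60)/2 = 13, and p = q + 34 = 47.
Check: 13 · 47 = 611.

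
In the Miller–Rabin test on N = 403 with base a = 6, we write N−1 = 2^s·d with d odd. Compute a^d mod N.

278

403 − 1 = 402 = 2^1 · 201, so d = 201.
6^1 ≡ 6 (mod 403)
6^2 ≡ 6^2 = 36 ≡ 36 (mod 403)
6^4 ≡ 36^2 = 1296 ≡ 87 (mod 403)
6^8 ≡ 87^2 = 7569 ≡ 315 (mod 403)
6^16 ≡ 315^2 = 99225 ≡ 87 (mod 403)
6^32 ≡ 87^2 = 7569 ≡ 315 (mod 403)
6^64 ≡ 315^2 = 99225 ≡ 87 (mod 403)
6^128 ≡ 87^2 = 7569 ≡ 315 (mod 403)
201 = 128 + 64 + 8 + 1 in binary powers of 2.
So 6^201 ≡ 315 · 87 · 315 · 6 ≡ 278 (mod 403).
Squaring chain: 278; never reaches −1, so base 6 is a Miller–Rabin witness that 403 is composite.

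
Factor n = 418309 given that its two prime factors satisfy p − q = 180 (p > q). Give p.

Since p = q + 180, we have 418309 = q(q + 180), so q² + 180q − 418309 = 0.
Discriminant: 180² + 4·418309 = 32400 + 1673236 = 1705636; √1705636 = 1306.
q = (−180 + 1306)/2 = 563, and p = q + 180 = 743.
Check: 563 · 743 = 418309.

743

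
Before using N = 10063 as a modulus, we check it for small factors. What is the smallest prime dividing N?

10063 is odd.
Digit sum 10, not divisible by 3.
Ends in 3: not divisible by 5.
7: 10063 = 7·1437 + 4
11: 10063 = 11·914 + 9
13: 10063 = 13·774 + 1
17: 10063 = 17·591 + 16
19: 10063 = 19·529 + 12
23: 10063 = 23·437 + 12
29: 10063 = 29·347

29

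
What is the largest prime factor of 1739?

47

1739 = 37 · 47
47 is prime.
So 1739 = 37 · 47; the largest prime factor is 47.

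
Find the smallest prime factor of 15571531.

15571531 is odd.
Digit sum 28, not divisible by 3.
Ends in 1: not divisible by 5.
7: 15571531 = 7·2224504 + 3
11: 15571531 = 11·1415593 + 8
13: 15571531 = 13·1197810 + 1
17: 15571531 = 17·915972 + 7
19: 15571531 = 19·819554 + 5
23: 15571531 = 23·677023 + 2
29: 15571531 = 29·536949 + 10
31: 15571531 = 31·502307 + 14
37: 15571531 = 37·420852 + 7
41: 15571531 = 41·379793 + 18
43: 15571531 = 43·362128 + 27
47: 15571531 = 47·331309 + 8
53: 15571531 = 53·293802 + 25
59: 15571531 = 59·263924 + 15
61: 15571531 = 61·255271

61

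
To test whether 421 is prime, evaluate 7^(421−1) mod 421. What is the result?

1

7^1 ≡ 7 (mod 421)
7^2 ≡ 7^2 = 49 ≡ 49 (mod 421)
7^4 ≡ 49^2 = 2401 ≡ 296 (mod 421)
7^8 ≡ 296^2 = 87616 ≡ 48 (mod 421)
7^16 ≡ 48^2 = 2304 ≡ 199 (mod 421)
7^32 ≡ 199^2 = 39601 ≡ 27 (mod 421)
7^64 ≡ 27^2 = 729 ≡ 308 (mod 421)
7^128 ≡ 308^2 = 94864 ≡ 139 (mod 421)
7^256 ≡ 139^2 = 19321 ≡ 376 (mod 421)
420 = 256 + 128 + 32 + 4 in binary powers of 2.
So 7^420 ≡ 376 · 139 · 27 · 296 ≡ 1 (mod 421).
Since the result is 1, base 7 gives no evidence that 421 is composite.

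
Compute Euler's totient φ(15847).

13728

Factor: 15847 = 13 · 23 · 53.
φ(15847) = (13−1) · (23−1) · (53−1) = 12 · 22 · 52 = 13728.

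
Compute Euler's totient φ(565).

448

Factor: 565 = 5 · 113.
φ(565) = (5−1) · (113−1) = 4 · 112 = 448.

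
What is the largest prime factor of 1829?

59

1829 = 31 · 59
59 is prime.
So 1829 = 31 · 59; the largest prime factor is 59.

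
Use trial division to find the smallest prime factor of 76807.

76807 is odd.
Digit sum 28, not divisible by 3.
Ends in 7: not divisible by 5.
7: 76807 = 7·10972 + 3
11: 76807 = 11·6982 + 5
13: 76807 = 13·5908 + 3
17: 76807 = 17·4518 + 1
19: 76807 = 19·4042 + 9
23: 76807 = 23·3339 + 10
29: 76807 = 29·2648 + 15
31: 76807 = 31·2477 + 20
37: 76807 = 37·2075 + 32
41: 76807 = 41·1873 + 14
43: 76807 = 43·1786 + 9
47: 76807 = 47·1634 + 9
53: 76807 = 53·1449 + 10
59: 76807 = 59·1301 + 48
61: 76807 = 61·1259 + 8
67: 76807 = 67·1146 + 25
71: 76807 = 71·1081 + 56
73: 76807 = 73·1052 + 11
79: 76807 = 79·972 + 19
83: 76807 = 83·925 + 32
89: 76807 = 89·863

89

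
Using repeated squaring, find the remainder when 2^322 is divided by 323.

157

2^1 ≡ 2 (mod 323)
2^2 ≡ 2^2 = 4 ≡ 4 (mod 323)
2^4 ≡ 4^2 = 16 ≡ 16 (mod 323)
2^8 ≡ 16^2 = 256 ≡ 256 (mod 323)
2^16 ≡ 256^2 = 65536 ≡ 290 (mod 323)
2^32 ≡ 290^2 = 84100 ≡ 120 (mod 323)
2^64 ≡ 120^2 = 14400 ≡ 188 (mod 323)
2^128 ≡ 188^2 = 35344 ≡ 137 (mod 323)
2^256 ≡ 137^2 = 18769 ≡ 35 (mod 323)
322 = 256 + 64 + 2 in binary powers of 2.
So 2^322 ≡ 35 · 188 · 4 ≡ 157 (mod 323).
Since 157 ≠ 1, base 2 is a Fermat witness: 323 is composite.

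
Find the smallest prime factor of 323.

323 is odd.
Digit sum 8, not divisible by 3.
Ends in 3: not divisible by 5.
7: 323 = 7·46 + 1
11: 323 = 11·29 + 4
13: 323 = 13·24 + 11
17: 323 = 17·19

17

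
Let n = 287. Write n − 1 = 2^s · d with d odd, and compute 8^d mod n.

287 − 1 = 286 = 2^1 · 143, so d = 143.
8^1 ≡ 8 (mod 287)
8^2 ≡ 8^2 = 64 ≡ 64 (mod 287)
8^4 ≡ 64^2 = 4096 ≡ 78 (mod 287)
8^8 ≡ 78^2 = 6084 ≡ 57 (mod 287)
8^16 ≡ 57^2 = 3249 ≡ 92 (mod 287)
8^32 ≡ 92^2 = 8464 ≡ 141 (mod 287)
8^64 ≡ 141^2 = 19881 ≡ 78 (mod 287)
8^128 ≡ 78^2 = 6084 ≡ 57 (mod 287)
143 = 128 + 8 + 4 + 2 + 1 in binary powers of 2.
So 8^143 ≡ 57 · 57 · 78 · 64 · 8 ≡ 225 (mod 287).
Squaring chain: 225; never reaches −1, so base 8 is a Miller–Rabin witness that 287 is composite.

225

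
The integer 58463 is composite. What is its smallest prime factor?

58463 is odd.
Digit sum 26, not divisible by 3.
Ends in 3: not divisible by 5.
7: 58463 = 7·8351 + 6
11: 58463 = 11·5314 + 9
13: 58463 = 13·4497 + 2
17: 58463 = 17·3439

17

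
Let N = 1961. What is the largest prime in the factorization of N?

53

1961 = 37 · 53
53 is prime.
So 1961 = 37 · 53; the largest prime factor is 53.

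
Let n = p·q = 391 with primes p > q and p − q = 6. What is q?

Since p = q + 6, we have 391 = q(q + 6), so q² + 6q − 391 = 0.
Discriminant: 6² + 4·391 = 36 + 1564 = 1600; √1600 = 40.
q = (−6 + 40)/2 = 17, and p = q + 6 = 23.
Check: 17 · 23 = 391.

17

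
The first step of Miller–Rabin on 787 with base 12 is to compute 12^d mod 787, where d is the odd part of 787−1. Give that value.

786

787 − 1 = 786 = 2^1 · 393, so d = 393.
12^1 ≡ 12 (mod 787)
12^2 ≡ 12^2 = 144 ≡ 144 (mod 787)
12^4 ≡ 144^2 = 20736 ≡ 274 (mod 787)
12^8 ≡ 274^2 = 75076 ≡ 311 (mod 787)
12^16 ≡ 311^2 = 96721 ≡ 707 (mod 787)
12^32 ≡ 707^2 = 499849 ≡ 104 (mod 787)
12^64 ≡ 104^2 = 10816 ≡ 585 (mod 787)
12^128 ≡ 585^2 = 342225 ≡ 667 (mod 787)
12^256 ≡ 667^2 = 444889 ≡ 234 (mod 787)
393 = 256 + 128 + 8 + 1 in binary powers of 2.
So 12^393 ≡ 234 · 667 · 311 · 12 ≡ 786 (mod 787).
Since 12^d ≡ 786 (mod 787), base 12 does not prove 787 composite.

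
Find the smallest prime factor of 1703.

13

1703 is odd.
Digit sum 11, not divisible by 3.
Ends in 3: not divisible by 5.
7: 1703 = 7·243 + 2
11: 1703 = 11·154 + 9
13: 1703 = 13·131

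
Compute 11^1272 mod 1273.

11^1 ≡ 11 (mod 1273)
11^2 ≡ 11^2 = 121 ≡ 121 (mod 1273)
11^4 ≡ 121^2 = 14641 ≡ 638 (mod 1273)
11^8 ≡ 638^2 = 407044 ≡ 957 (mod 1273)
11^16 ≡ 957^2 = 915849 ≡ 562 (mod 1273)
11^32 ≡ 562^2 = 315844 ≡ 140 (mod 1273)
11^64 ≡ 140^2 = 19600 ≡ 505 (mod 1273)
11^128 ≡ 505^2 = 255025 ≡ 425 (mod 1273)
11^256 ≡ 425^2 = 180625 ≡ 1132 (mod 1273)
11^512 ≡ 1132^2 = 1281424 ≡ 786 (mod 1273)
11^1024 ≡ 786^2 = 617796 ≡ 391 (mod 1273)
1272 = 1024 + 128 + 64 + 32 + 16 + 8 in binary powers of 2.
So 11^1272 ≡ 391 · 425 · 505 · 140 · 562 · 957 ≡ 533 (mod 1273).
Since 533 ≠ 1, base 11 is a Fermat witness: 1273 is composite.

533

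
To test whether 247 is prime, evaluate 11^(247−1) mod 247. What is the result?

77

11^1 ≡ 11 (mod 247)
11^2 ≡ 11^2 = 121 ≡ 121 (mod 247)
11^4 ≡ 121^2 = 14641 ≡ 68 (mod 247)
11^8 ≡ 68^2 = 4624 ≡ 178 (mod 247)
11^16 ≡ 178^2 = 31684 ≡ 68 (mod 247)
11^32 ≡ 68^2 = 4624 ≡ 178 (mod 247)
11^64 ≡ 178^2 = 31684 ≡ 68 (mod 247)
11^128 ≡ 68^2 = 4624 ≡ 178 (mod 247)
246 = 128 + 64 + 32 + 16 + 4 + 2 in binary powers of 2.
So 11^246 ≡ 178 · 68 · 178 · 68 · 68 · 121 ≡ 77 (mod 247).
Since 77 ≠ 1, base 11 is a Fermat witness: 247 is composite.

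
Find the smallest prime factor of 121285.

121285 is odd.
Digit sum 19, not divisible by 3.
Ends in 5: divisible by 5.

5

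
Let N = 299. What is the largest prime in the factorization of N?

299 = 13 · 23
23 is prime.
So 299 = 13 · 23; the largest prime factor is 23.

23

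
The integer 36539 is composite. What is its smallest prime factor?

36539 is odd.
Digit sum 26, not divisible by 3.
Ends in 9: not divisible by 5.
7: 36539 = 7·5219 + 6
11: 36539 = 11·3321 + 8
13: 36539 = 13·2810 + 9
17: 36539 = 17·2149 + 6
19: 36539 = 19·1923 + 2
23: 36539 = 23·1588 + 15
29: 36539 = 29·1259 + 28
31: 36539 = 31·1178 + 21
37: 36539 = 37·987 + 20
41: 36539 = 41·891 + 8
43: 36539 = 43·849 + 32
47: 36539 = 47·777 + 20
53: 36539 = 53·689 + 22
59: 36539 = 59·619 + 18
61: 36539 = 61·599

61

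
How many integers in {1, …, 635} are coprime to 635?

504

Factor: 635 = 5 · 127.
φ(635) = (5−1) · (127−1) = 4 · 126 = 504.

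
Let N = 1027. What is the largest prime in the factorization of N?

79

1027 = 13 · 79
79 is prime.
So 1027 = 13 · 79; the largest prime factor is 79.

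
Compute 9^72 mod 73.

1

9^1 ≡ 9 (mod 73)
9^2 ≡ 9^2 = 81 ≡ 8 (mod 73)
9^4 ≡ 8^2 = 64 ≡ 64 (mod 73)
9^8 ≡ 64^2 = 4096 ≡ 8 (mod 73)
9^16 ≡ 8^2 = 64 ≡ 64 (mod 73)
9^32 ≡ 64^2 = 4096 ≡ 8 (mod 73)
9^64 ≡ 8^2 = 64 ≡ 64 (mod 73)
72 = 64 + 8 in binary powers of 2.
So 9^72 ≡ 64 · 8 ≡ 1 (mod 73).
Since the result is 1, base 9 gives no evidence that 73 is composite.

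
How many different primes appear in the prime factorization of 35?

2

35 = 5 · 7
35 = 5 · 7, which has 2 distinct prime factors.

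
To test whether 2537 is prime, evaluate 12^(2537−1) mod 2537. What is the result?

12^1 ≡ 12 (mod 2537)
12^2 ≡ 12^2 = 144 ≡ 144 (mod 2537)
12^4 ≡ 144^2 = 20736 ≡ 440 (mod 2537)
12^8 ≡ 440^2 = 193600 ≡ 788 (mod 2537)
12^16 ≡ 788^2 = 620944 ≡ 1916 (mod 2537)
12^32 ≡ 1916^2 = 3671056 ≡ 17 (mod 2537)
12^64 ≡ 17^2 = 289 ≡ 289 (mod 2537)
12^128 ≡ 289^2 = 83521 ≡ 2337 (mod 2537)
12^256 ≡ 2337^2 = 5461569 ≡ 1945 (mod 2537)
12^512 ≡ 1945^2 = 3783025 ≡ 358 (mod 2537)
12^1024 ≡ 358^2 = 128164 ≡ 1314 (mod 2537)
12^2048 ≡ 1314^2 = 1726596 ≡ 1436 (mod 2537)
2536 = 2048 + 256 + 128 + 64 + 32 + 8 in binary powers of 2.
So 12^2536 ≡ 1436 · 1945 · 2337 · 289 · 17 · 788 ≡ 196 (mod 2537).
Since 196 ≠ 1, base 12 is a Fermat witness: 2537 is composite.

196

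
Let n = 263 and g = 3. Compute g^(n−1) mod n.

1

3^1 ≡ 3 (mod 263)
3^2 ≡ 3^2 = 9 ≡ 9 (mod 263)
3^4 ≡ 9^2 = 81 ≡ 81 (mod 263)
3^8 ≡ 81^2 = 6561 ≡ 249 (mod 263)
3^16 ≡ 249^2 = 62001 ≡ 196 (mod 263)
3^32 ≡ 196^2 = 38416 ≡ 18 (mod 263)
3^64 ≡ 18^2 = 324 ≡ 61 (mod 263)
3^128 ≡ 61^2 = 3721 ≡ 39 (mod 263)
3^256 ≡ 39^2 = 1521 ≡ 206 (mod 263)
262 = 256 + 4 + 2 in binary powers of 2.
So 3^262 ≡ 206 · 81 · 9 ≡ 1 (mod 263).
Since the result is 1, base 3 gives no evidence that 263 is composite.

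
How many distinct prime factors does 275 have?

275 = 5^2 · 11
275 = 5^2 · 11, which has 2 distinct prime factors.

2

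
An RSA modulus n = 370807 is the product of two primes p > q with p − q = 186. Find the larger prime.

Since p = q + 186, we have 370807 = q(q + 186), so q² + 186q − 370807 = 0.
Discriminant: 186² + 4·370807 = 34596 + 1483228 = 1517824; √1517824 = 1232.
q = (−186 + 1232)/2 = 523, and p = q + 186 = 709.
Check: 523 · 709 = 370807.

709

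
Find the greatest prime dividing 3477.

61

3477 = 3 · 1159
1159 = 19 · 61
61 is prime.
So 3477 = 3 · 19 · 61; the largest prime factor is 61.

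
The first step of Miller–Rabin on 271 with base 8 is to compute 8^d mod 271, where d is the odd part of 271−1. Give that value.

271 − 1 = 270 = 2^1 · 135, so d = 135.
8^1 ≡ 8 (mod 271)
8^2 ≡ 8^2 = 64 ≡ 64 (mod 271)
8^4 ≡ 64^2 = 4096 ≡ 31 (mod 271)
8^8 ≡ 31^2 = 961 ≡ 148 (mod 271)
8^16 ≡ 148^2 = 21904 ≡ 224 (mod 271)
8^32 ≡ 224^2 = 50176 ≡ 41 (mod 271)
8^64 ≡ 41^2 = 1681 ≡ 55 (mod 271)
8^128 ≡ 55^2 = 3025 ≡ 44 (mod 271)
135 = 128 + 4 + 2 + 1 in binary powers of 2.
So 8^135 ≡ 44 · 31 · 64 · 8 ≡ 1 (mod 271).
Since 8^d ≡ 1 (mod 271), base 8 does not prove 271 composite.

1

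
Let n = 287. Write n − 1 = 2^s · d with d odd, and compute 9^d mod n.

32

287 − 1 = 286 = 2^1 · 143, so d = 143.
9^1 ≡ 9 (mod 287)
9^2 ≡ 9^2 = 81 ≡ 81 (mod 287)
9^4 ≡ 81^2 = 6561 ≡ 247 (mod 287)
9^8 ≡ 247^2 = 61009 ≡ 165 (mod 287)
9^16 ≡ 165^2 = 27225 ≡ 247 (mod 287)
9^32 ≡ 247^2 = 61009 ≡ 165 (mod 287)
9^64 ≡ 165^2 = 27225 ≡ 247 (mod 287)
9^128 ≡ 247^2 = 61009 ≡ 165 (mod 287)
143 = 128 + 8 + 4 + 2 + 1 in binary powers of 2.
So 9^143 ≡ 165 · 165 · 247 · 81 · 9 ≡ 32 (mod 287).
Squaring chain: 32; never reaches −1, so base 9 is a Miller–Rabin witness that 287 is composite.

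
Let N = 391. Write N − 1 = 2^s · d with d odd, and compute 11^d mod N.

107

391 − 1 = 390 = 2^1 · 195, so d = 195.
11^1 ≡ 11 (mod 391)
11^2 ≡ 11^2 = 121 ≡ 121 (mod 391)
11^4 ≡ 121^2 = 14641 ≡ 174 (mod 391)
11^8 ≡ 174^2 = 30276 ≡ 169 (mod 391)
11^16 ≡ 169^2 = 28561 ≡ 18 (mod 391)
11^32 ≡ 18^2 = 324 ≡ 324 (mod 391)
11^64 ≡ 324^2 = 104976 ≡ 188 (mod 391)
11^128 ≡ 188^2 = 35344 ≡ 154 (mod 391)
195 = 128 + 64 + 2 + 1 in binary powers of 2.
So 11^195 ≡ 154 · 188 · 121 · 11 ≡ 107 (mod 391).
Squaring chain: 107; never reaches −1, so base 11 is a Miller–Rabin witness that 391 is composite.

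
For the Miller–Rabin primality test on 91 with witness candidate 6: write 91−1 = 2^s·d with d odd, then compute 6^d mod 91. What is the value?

91 − 1 = 90 = 2^1 · 45, so d = 45.
6^1 ≡ 6 (mod 91)
6^2 ≡ 6^2 = 36 ≡ 36 (mod 91)
6^4 ≡ 36^2 = 1296 ≡ 22 (mod 91)
6^8 ≡ 22^2 = 484 ≡ 29 (mod 91)
6^16 ≡ 29^2 = 841 ≡ 22 (mod 91)
6^32 ≡ 22^2 = 484 ≡ 29 (mod 91)
45 = 32 + 8 + 4 + 1 in binary powers of 2.
So 6^45 ≡ 29 · 29 · 22 · 6 ≡ 83 (mod 91).
Squaring chain: 83; never reaches −1, so base 6 is a Miller–Rabin witness that 91 is composite.

83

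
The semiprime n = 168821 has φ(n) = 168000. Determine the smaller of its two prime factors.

401

φ(n) = (p−1)(q−1) = n − (p+q) + 1, so p + q = 168821 − 168000 + 1 = 822.
p and q are the roots of t² − 822t + 168821 = 0.
Discriminant: 822² − 4·168821 = 675684 − 675284 = 400; √400 = 20.
q = (822 − 20)/2 = 401, p = (822 + 20)/2 = 421.
Check: 401 · 421 = 168821.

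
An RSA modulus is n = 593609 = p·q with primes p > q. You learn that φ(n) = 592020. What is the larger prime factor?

991

φ(n) = (p−1)(q−1) = n − (p+q) + 1, so p + q = 593609 − 592020 + 1 = 1590.
p and q are the roots of t² − 1590t + 593609 = 0.
Discriminant: 1590² − 4·593609 = 2528100 − 2374436 = 153664; √153664 = 392.
q = (1590 − 392)/2 = 599, p = (1590 + 392)/2 = 991.
Check: 599 · 991 = 593609.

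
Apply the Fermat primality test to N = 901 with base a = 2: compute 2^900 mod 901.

2^1 ≡ 2 (mod 901)
2^2 ≡ 2^2 = 4 ≡ 4 (mod 901)
2^4 ≡ 4^2 = 16 ≡ 16 (mod 901)
2^8 ≡ 16^2 = 256 ≡ 256 (mod 901)
2^16 ≡ 256^2 = 65536 ≡ 664 (mod 901)
2^32 ≡ 664^2 = 440896 ≡ 307 (mod 901)
2^64 ≡ 307^2 = 94249 ≡ 545 (mod 901)
2^128 ≡ 545^2 = 297025 ≡ 596 (mod 901)
2^256 ≡ 596^2 = 355216 ≡ 222 (mod 901)
2^512 ≡ 222^2 = 49284 ≡ 630 (mod 901)
900 = 512 + 256 + 128 + 4 in binary powers of 2.
So 2^900 ≡ 630 · 222 · 596 · 16 ≡ 611 (mod 901).
Since 611 ≠ 1, base 2 is a Fermat witness: 901 is composite.

611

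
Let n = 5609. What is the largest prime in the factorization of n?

79

5609 = 71 · 79
79 is prime.
So 5609 = 71 · 79; the largest prime factor is 79.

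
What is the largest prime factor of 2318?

61

2318 = 2 · 1159
1159 = 19 · 61
61 is prime.
So 2318 = 2 · 19 · 61; the largest prime factor is 61.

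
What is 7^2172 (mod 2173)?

523

7^1 ≡ 7 (mod 2173)
7^2 ≡ 7^2 = 49 ≡ 49 (mod 2173)
7^4 ≡ 49^2 = 2401 ≡ 228 (mod 2173)
7^8 ≡ 228^2 = 51984 ≡ 2005 (mod 2173)
7^16 ≡ 2005^2 = 4020025 ≡ 2148 (mod 2173)
7^32 ≡ 2148^2 = 4613904 ≡ 625 (mod 2173)
7^64 ≡ 625^2 = 390625 ≡ 1658 (mod 2173)
7^128 ≡ 1658^2 = 2748964 ≡ 119 (mod 2173)
7^256 ≡ 119^2 = 14161 ≡ 1123 (mod 2173)
7^512 ≡ 1123^2 = 1261129 ≡ 789 (mod 2173)
7^1024 ≡ 789^2 = 622521 ≡ 1043 (mod 2173)
7^2048 ≡ 1043^2 = 1087849 ≡ 1349 (mod 2173)
2172 = 2048 + 64 + 32 + 16 + 8 + 4 in binary powers of 2.
So 7^2172 ≡ 1349 · 1658 · 625 · 2148 · 2005 · 228 ≡ 523 (mod 2173).
Since 523 ≠ 1, base 7 is a Fermat witness: 2173 is composite.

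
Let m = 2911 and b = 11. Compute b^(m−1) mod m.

11^1 ≡ 11 (mod 2911)
11^2 ≡ 11^2 = 121 ≡ 121 (mod 2911)
11^4 ≡ 121^2 = 14641 ≡ 86 (mod 2911)
11^8 ≡ 86^2 = 7396 ≡ 1574 (mod 2911)
11^16 ≡ 1574^2 = 2477476 ≡ 215 (mod 2911)
11^32 ≡ 215^2 = 46225 ≡ 2560 (mod 2911)
11^64 ≡ 2560^2 = 6553600 ≡ 939 (mod 2911)
11^128 ≡ 939^2 = 881721 ≡ 2599 (mod 2911)
11^256 ≡ 2599^2 = 6754801 ≡ 1281 (mod 2911)
11^512 ≡ 1281^2 = 1640961 ≡ 2068 (mod 2911)
11^1024 ≡ 2068^2 = 4276624 ≡ 365 (mod 2911)
11^2048 ≡ 365^2 = 133225 ≡ 2230 (mod 2911)
2910 = 2048 + 512 + 256 + 64 + 16 + 8 + 4 + 2 in binary powers of 2.
So 11^2910 ≡ 2230 · 2068 · 1281 · 939 · 215 · 1574 · 86 · 121 ≡ 2533 (mod 2911).
Since 2533 ≠ 1, base 11 is a Fermat witness: 2911 is composite.

2533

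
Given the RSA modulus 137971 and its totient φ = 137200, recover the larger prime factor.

491

φ(n) = (p−1)(q−1) = n − (p+q) + 1, so p + q = 137971 − 137200 + 1 = 772.
p and q are the roots of t² − 772t + 137971 = 0.
Discriminant: 772² − 4·137971 = 595984 − 551884 = 44100; √44100 = 210.
q = (772 − 210)/2 = 281, p = (772 + 210)/2 = 491.
Check: 281 · 491 = 137971.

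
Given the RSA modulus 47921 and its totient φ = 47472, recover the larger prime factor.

φ(n) = (p−1)(q−1) = n − (p+q) + 1, so p + q = 47921 − 47472 + 1 = 450.
p and q are the roots of t² − 450t + 47921 = 0.
Discriminant: 450² − 4·47921 = 202500 − 191684 = 10816; √10816 = 104.
q = (450 − 104)/2 = 173, p = (450 + 104)/2 = 277.
Check: 173 · 277 = 47921.

277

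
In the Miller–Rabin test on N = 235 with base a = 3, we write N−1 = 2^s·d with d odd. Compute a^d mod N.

103

235 − 1 = 234 = 2^1 · 117, so d = 117.
3^1 ≡ 3 (mod 235)
3^2 ≡ 3^2 = 9 ≡ 9 (mod 235)
3^4 ≡ 9^2 = 81 ≡ 81 (mod 235)
3^8 ≡ 81^2 = 6561 ≡ 216 (mod 235)
3^16 ≡ 216^2 = 46656 ≡ 126 (mod 235)
3^32 ≡ 126^2 = 15876 ≡ 131 (mod 235)
3^64 ≡ 131^2 = 17161 ≡ 6 (mod 235)
117 = 64 + 32 + 16 + 4 + 1 in binary powers of 2.
So 3^117 ≡ 6 · 131 · 126 · 81 · 3 ≡ 103 (mod 235).
Squaring chain: 103; never reaches −1, so base 3 is a Miller–Rabin witness that 235 is composite.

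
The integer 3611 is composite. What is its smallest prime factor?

23

3611 is odd.
Digit sum 11, not divisible by 3.
Ends in 1: not divisible by 5.
7: 3611 = 7·515 + 6
11: 3611 = 11·328 + 3
13: 3611 = 13·277 + 10
17: 3611 = 17·212 + 7
19: 3611 = 19·190 + 1
23: 3611 = 23·157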